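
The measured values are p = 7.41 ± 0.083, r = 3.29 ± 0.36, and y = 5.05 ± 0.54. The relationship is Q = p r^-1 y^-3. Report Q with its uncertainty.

Q is a product of powers, so relative uncertainties combine in quadrature:
  (1·δp/p)² = (1×0.0112)² = 0.000125;  (-1·δr/r)² = (-1×0.109)² = 0.0120;  (-3·δy/y)² = (-3×0.107)² = 0.103
δQ/Q = √(0.115) = 0.339
Q = 0.0175, so δQ = 0.339 × 0.0175 = 0.00593.

0.0175 ± 0.00593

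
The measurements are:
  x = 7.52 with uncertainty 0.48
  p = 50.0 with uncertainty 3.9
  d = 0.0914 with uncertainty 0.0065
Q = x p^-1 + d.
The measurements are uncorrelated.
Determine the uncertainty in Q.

Let w = x·p^-1 = 0.150. δw/w = √((1·δx/x)² + (-1·δp/p)²) = √(0.00407 + 0.00608) = 0.101, so δw = 0.0152.
Q = w + d: δQ = √(δw² + δd²) = √(0.000230 + 4.22e-05) = 0.0165

0.0165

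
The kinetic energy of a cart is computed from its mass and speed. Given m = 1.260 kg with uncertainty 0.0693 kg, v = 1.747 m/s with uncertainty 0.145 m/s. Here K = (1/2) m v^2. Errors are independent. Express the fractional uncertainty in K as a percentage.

Each factor contributes (exponent × relative error)² to (δK/K)²:
  (1·δm/m)² = (1×0.0550)² = 0.00302;  (2·δv/v)² = (2×0.0830)² = 0.0276
δK/K = √(0.0306) = 0.175

17.5%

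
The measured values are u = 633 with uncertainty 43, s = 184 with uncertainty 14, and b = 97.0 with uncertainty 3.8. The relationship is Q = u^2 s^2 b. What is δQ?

2.73e+11

Q is a product of powers, so relative uncertainties combine in quadrature:
  (2·δu/u)² = (2×0.0679)² = 0.0185;  (2·δs/s)² = (2×0.0761)² = 0.0232;  (1·δb/b)² = (1×0.0392)² = 0.00153
δQ/Q = √(0.0431) = 0.208
Q = 1.32e+12, so δQ = 0.208 × 1.32e+12 = 2.73e+11.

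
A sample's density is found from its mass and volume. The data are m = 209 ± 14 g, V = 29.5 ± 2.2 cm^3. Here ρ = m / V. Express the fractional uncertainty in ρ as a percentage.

For a monomial ρ ∝ m, V^-1, fractional errors add in quadrature:
  (1·δm/m)² = (1×0.0670)² = 0.00449;  (-1·δV/V)² = (-1×0.0746)² = 0.00556
δρ/ρ = √(0.0100) = 0.100

10.0%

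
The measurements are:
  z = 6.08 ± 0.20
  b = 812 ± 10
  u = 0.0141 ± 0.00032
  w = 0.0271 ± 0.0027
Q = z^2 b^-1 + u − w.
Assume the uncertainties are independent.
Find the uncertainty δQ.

Let p = z^2·b^-1 = 0.0455. δp/p = √((2·δz/z)² + (-1·δb/b)²) = √(0.00433 + 0.000152) = 0.0669, so δp = 0.00305.
Q = p + u − w: δQ = √(δp² + δu² + δw²) = √(9.28e-06 + 1.02e-07 + 7.29e-06) = 0.00408

0.00408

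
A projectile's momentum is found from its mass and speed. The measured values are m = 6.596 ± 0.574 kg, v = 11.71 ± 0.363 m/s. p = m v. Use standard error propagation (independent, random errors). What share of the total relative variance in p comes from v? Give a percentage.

11.3%

(δp/p)² = (1·δm/m)² + (1·δv/v)²
  m term: (1×0.0870)² = 0.00757
  v term: (1×0.0310)² = 0.000961
Total = 0.00853. Share from v = 0.000961/0.00853 = 0.113.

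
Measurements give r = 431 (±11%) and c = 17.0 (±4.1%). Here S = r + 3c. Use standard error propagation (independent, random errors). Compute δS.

Absolute uncertainties add in quadrature for a linear combination:
  (δr)² = 2250;  (3·δc)² = 4.37
δS = √(2250) = 47.5

47.5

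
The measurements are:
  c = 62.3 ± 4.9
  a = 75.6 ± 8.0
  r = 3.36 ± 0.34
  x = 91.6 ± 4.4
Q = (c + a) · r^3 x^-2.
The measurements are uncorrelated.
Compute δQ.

0.203

Let u = c + a = 138. δu = √(δc² + δa²) = √(24.0 + 64.0) = 9.38, so δu/u = 0.0680.
Q is then a monomial in u, r, x:
δQ/Q = √((δu/u)² + (3·δr/r)² + (-2·δx/x)²) = √(0.00463 + 0.0922 + 0.00923) = 0.326
Q = 0.623, so δQ = 0.326 × 0.623 = 0.203.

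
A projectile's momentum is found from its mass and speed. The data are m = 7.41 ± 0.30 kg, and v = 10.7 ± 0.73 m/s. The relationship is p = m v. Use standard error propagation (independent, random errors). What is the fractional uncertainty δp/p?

Relative error in a monomial: (δp/p)² = Σ (nᵢ · δxᵢ/xᵢ)².
  (1·δm/m)² = (1×0.0405)² = 0.00164;  (1·δv/v)² = (1×0.0682)² = 0.00465
δp/p = √(0.00629) = 0.0793

0.0793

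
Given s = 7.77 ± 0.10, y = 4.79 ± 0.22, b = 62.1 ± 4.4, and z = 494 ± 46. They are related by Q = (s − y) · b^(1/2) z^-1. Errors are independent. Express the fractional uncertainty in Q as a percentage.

Let u = s − y = 2.98. δu = √(δs² + δy²) = √(0.0100 + 0.0484) = 0.242, so δu/u = 0.0811.
Q is then a monomial in u, b, z:
δQ/Q = √((δu/u)² + (½·δb/b)² + (-1·δz/z)²) = √(0.00658 + 0.00126 + 0.00867) = 0.128

12.8%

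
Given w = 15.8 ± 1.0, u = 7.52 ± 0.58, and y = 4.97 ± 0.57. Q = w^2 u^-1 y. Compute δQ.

30.9

Each factor contributes (exponent × relative error)² to (δQ/Q)²:
  (2·δw/w)² = (2×0.0633)² = 0.0160;  (-1·δu/u)² = (-1×0.0771)² = 0.00595;  (1·δy/y)² = (1×0.115)² = 0.0132
δQ/Q = √(0.0351) = 0.187
Q = 165, so δQ = 0.187 × 165 = 30.9.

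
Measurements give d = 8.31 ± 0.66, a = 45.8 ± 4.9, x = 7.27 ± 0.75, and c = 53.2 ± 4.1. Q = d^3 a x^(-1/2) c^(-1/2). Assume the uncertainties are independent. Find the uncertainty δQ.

360

Since Q is a product/quotient, work with relative uncertainties:
  (3·δd/d)² = (3×0.0794)² = 0.0568;  (1·δa/a)² = (1×0.107)² = 0.0114;  (−½·δx/x)² = (-0.5×0.103)² = 0.00266;  (−½·δc/c)² = (-0.5×0.0771)² = 0.00148
δQ/Q = √(0.0724) = 0.269
Q = 1340, so δQ = 0.269 × 1340 = 360.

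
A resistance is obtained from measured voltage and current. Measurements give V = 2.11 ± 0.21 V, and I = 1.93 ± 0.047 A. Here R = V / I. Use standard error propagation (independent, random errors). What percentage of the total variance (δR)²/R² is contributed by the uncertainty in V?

(δR/R)² = (1·δV/V)² + (-1·δI/I)²
  V term: (1×0.0995)² = 0.00991
  I term: (-1×0.0244)² = 0.000593
Total = 0.0105. Share from V = 0.00991/0.0105 = 0.944.

94.4%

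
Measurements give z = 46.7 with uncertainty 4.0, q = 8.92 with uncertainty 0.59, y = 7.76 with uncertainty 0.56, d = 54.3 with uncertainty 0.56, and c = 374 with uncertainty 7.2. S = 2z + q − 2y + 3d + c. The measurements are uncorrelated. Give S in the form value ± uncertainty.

624 ± 11.0

Absolute uncertainties add in quadrature for a linear combination:
  (2·δz)² = 64.0;  (δq)² = 0.348;  (2·δy)² = 1.25;  (3·δd)² = 2.82;  (δc)² = 51.8
δS = √(120) = 11.0
S = 624.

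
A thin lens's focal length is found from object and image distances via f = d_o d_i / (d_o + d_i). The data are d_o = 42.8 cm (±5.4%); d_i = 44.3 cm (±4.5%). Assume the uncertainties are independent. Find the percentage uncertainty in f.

3.53%

∂f/∂d_o = (d_i/(d_o+d_i))² = 0.259;  ∂f/∂d_i = (d_o/(d_o+d_i))² = 0.241
δf = √((∂f/∂d_o · δd_o)² + (∂f/∂d_i · δd_i)²) = √(0.357 + 0.232) = 0.768 cm
f = 21.8 cm, so δf/f = 0.768/21.8 = 0.0353.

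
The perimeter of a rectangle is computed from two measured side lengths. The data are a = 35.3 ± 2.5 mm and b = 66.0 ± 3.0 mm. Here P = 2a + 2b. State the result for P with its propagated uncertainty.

203 ± 7.81 mm

Sums and differences: (δP)² = Σ (cᵢ δxᵢ)².
  (2·δa)² = 25.0;  (2·δb)² = 36.0
δP = √(61.0) = 7.81 mm
P = 203 mm.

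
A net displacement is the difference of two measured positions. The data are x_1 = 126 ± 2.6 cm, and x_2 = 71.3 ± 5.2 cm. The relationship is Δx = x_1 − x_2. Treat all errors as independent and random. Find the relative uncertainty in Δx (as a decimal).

Absolute uncertainties add in quadrature for a linear combination:
  (δx_1)² = 6.76;  (δx_2)² = 27.0
δΔx = √(33.8) = 5.81 cm
Δx = 54.7 cm, so δΔx/Δx = 5.81/54.7 = 0.106.

0.106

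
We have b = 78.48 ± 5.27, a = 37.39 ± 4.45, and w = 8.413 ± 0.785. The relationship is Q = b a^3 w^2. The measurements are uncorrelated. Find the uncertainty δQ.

1.19e+08

Relative error in a monomial: (δQ/Q)² = Σ (nᵢ · δxᵢ/xᵢ)².
  (1·δb/b)² = (1×0.0672)² = 0.00451;  (3·δa/a)² = (3×0.119)² = 0.127;  (2·δw/w)² = (2×0.0933)² = 0.0348
δQ/Q = √(0.167) = 0.408
Q = 2.904e+08, so δQ = 0.408 × 2.904e+08 = 1.19e+08.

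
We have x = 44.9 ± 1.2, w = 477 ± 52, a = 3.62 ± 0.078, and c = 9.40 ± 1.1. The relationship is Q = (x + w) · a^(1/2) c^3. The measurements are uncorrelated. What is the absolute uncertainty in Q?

3.01e+05

Let u = x + w = 522. δu = √(δx² + δw²) = √(1.44 + 2700) = 52.0, so δu/u = 0.0997.
Q is then a monomial in u, a, c:
δQ/Q = √((δu/u)² + (½·δa/a)² + (3·δc/c)²) = √(0.00993 + 0.000116 + 0.123) = 0.365
Q = 8.25e+05, so δQ = 0.365 × 8.25e+05 = 3.01e+05.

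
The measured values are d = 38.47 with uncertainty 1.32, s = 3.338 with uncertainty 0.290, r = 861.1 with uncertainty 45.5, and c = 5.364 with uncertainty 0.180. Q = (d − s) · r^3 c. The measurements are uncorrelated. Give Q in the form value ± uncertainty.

(1.203 ± 0.200) × 10^11

Let u = d − s = 35.13. δu = √(δd² + δs²) = √(1.74 + 0.0841) = 1.35, so δu/u = 0.0385.
Q is then a monomial in u, r, c:
δQ/Q = √((δu/u)² + (3·δr/r)² + (1·δc/c)²) = √(0.00148 + 0.0251 + 0.00113) = 0.167
Q = 1.203e+11, so δQ = 0.167 × 1.203e+11 = 2e+10.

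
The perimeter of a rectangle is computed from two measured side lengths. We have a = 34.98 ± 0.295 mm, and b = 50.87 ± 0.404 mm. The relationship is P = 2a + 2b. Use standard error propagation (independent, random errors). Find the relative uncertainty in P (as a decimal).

Absolute uncertainties add in quadrature for a linear combination:
  (2·δa)² = 0.348;  (2·δb)² = 0.653
δP = √(1.00) = 1.00 mm
P = 171.7 mm, so δP/P = 1.00/171.7 = 0.00583.

0.00583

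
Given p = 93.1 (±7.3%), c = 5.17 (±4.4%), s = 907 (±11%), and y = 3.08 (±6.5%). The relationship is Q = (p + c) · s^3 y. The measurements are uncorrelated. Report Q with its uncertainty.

(2.26 ± 0.775) × 10^11

Let u = p + c = 98.3. δu = √(δp² + δc²) = √(46.2 + 0.0517) = 6.80, so δu/u = 0.0692.
Q is then a monomial in u, s, y:
δQ/Q = √((δu/u)² + (3·δs/s)² + (1·δy/y)²) = √(0.00479 + 0.109 + 0.00423) = 0.343
Q = 2.26e+11, so δQ = 0.343 × 2.26e+11 = 7.75e+10.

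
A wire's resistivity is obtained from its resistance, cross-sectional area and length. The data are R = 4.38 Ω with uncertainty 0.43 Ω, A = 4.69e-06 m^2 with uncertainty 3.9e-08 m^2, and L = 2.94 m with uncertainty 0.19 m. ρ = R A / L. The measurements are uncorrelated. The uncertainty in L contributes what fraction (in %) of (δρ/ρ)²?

30.1%

(δρ/ρ)² = (1·δR/R)² + (1·δA/A)² + (-1·δL/L)²
  R term: (1×0.0982)² = 0.00964
  A term: (1×0.00832)² = 6.91e-05
  L term: (-1×0.0646)² = 0.00418
Total = 0.0139. Share from L = 0.00418/0.0139 = 0.301.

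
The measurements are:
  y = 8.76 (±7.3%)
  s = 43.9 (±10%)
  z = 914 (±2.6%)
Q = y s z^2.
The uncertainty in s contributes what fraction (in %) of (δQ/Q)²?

55.5%

(δQ/Q)² = (1·δy/y)² + (1·δs/s)² + (2·δz/z)²
  y term: (1×0.0730)² = 0.00533
  s term: (1×0.100)² = 0.0100
  z term: (2×0.0260)² = 0.00270
Total = 0.0180. Share from s = 0.0100/0.0180 = 0.555.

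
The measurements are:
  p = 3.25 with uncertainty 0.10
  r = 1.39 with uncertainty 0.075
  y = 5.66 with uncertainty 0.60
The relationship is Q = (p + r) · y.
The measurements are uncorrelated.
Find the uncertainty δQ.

Let u = p + r = 4.64. δu = √(δp² + δr²) = √(0.0100 + 0.00562) = 0.125, so δu/u = 0.0269.
Q is then a monomial in u, y:
δQ/Q = √((δu/u)² + (1·δy/y)²) = √(0.000726 + 0.0112) = 0.109
Q = 26.3, so δQ = 0.109 × 26.3 = 2.87.

2.87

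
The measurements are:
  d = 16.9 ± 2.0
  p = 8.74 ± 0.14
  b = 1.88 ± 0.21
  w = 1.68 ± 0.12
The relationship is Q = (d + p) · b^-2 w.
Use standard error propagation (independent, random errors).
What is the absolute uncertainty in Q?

3.01

Let u = d + p = 25.6. δu = √(δd² + δp²) = √(4.00 + 0.0196) = 2.00, so δu/u = 0.0782.
Q is then a monomial in u, b, w:
δQ/Q = √((δu/u)² + (-2·δb/b)² + (1·δw/w)²) = √(0.00611 + 0.0499 + 0.00510) = 0.247
Q = 12.2, so δQ = 0.247 × 12.2 = 3.01.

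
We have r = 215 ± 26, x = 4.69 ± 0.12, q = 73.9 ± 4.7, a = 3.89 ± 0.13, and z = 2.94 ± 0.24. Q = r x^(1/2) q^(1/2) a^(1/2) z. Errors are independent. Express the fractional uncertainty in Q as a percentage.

Q is a product of powers, so relative uncertainties combine in quadrature:
  (1·δr/r)² = (1×0.121)² = 0.0146;  (½·δx/x)² = (0.5×0.0256)² = 0.000164;  (½·δq/q)² = (0.5×0.0636)² = 0.00101;  (½·δa/a)² = (0.5×0.0334)² = 0.000279;  (1·δz/z)² = (1×0.0816)² = 0.00666
δQ/Q = √(0.0227) = 0.151

15.1%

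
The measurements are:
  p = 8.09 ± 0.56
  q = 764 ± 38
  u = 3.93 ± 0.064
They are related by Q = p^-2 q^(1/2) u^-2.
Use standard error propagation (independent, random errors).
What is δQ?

Since Q is a product/quotient, work with relative uncertainties:
  (-2·δp/p)² = (-2×0.0692)² = 0.0192;  (½·δq/q)² = (0.5×0.0497)² = 0.000618;  (-2·δu/u)² = (-2×0.0163)² = 0.00106
δQ/Q = √(0.0208) = 0.144
Q = 0.0273, so δQ = 0.144 × 0.0273 = 0.00395.

0.00395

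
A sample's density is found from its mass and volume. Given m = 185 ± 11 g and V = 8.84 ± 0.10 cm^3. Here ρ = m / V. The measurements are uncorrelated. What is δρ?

1.27 g/cm^3

For a monomial ρ ∝ m, V^-1, fractional errors add in quadrature:
  (1·δm/m)² = (1×0.0595)² = 0.00354;  (-1·δV/V)² = (-1×0.0113)² = 0.000128
δρ/ρ = √(0.00366) = 0.0605
ρ = 20.9 g/cm^3, so δρ = 0.0605 × 20.9 = 1.27 g/cm^3.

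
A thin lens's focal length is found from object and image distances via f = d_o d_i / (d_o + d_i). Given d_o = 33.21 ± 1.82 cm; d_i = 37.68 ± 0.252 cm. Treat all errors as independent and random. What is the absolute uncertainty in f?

0.517 cm

∂f/∂d_o = (d_i/(d_o+d_i))² = 0.283;  ∂f/∂d_i = (d_o/(d_o+d_i))² = 0.219
δf = √((∂f/∂d_o · δd_o)² + (∂f/∂d_i · δd_i)²) = √(0.264 + 0.00306) = 0.517 cm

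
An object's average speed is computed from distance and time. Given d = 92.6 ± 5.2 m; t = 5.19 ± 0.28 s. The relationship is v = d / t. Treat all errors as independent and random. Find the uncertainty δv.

For a monomial v ∝ d, t^-1, fractional errors add in quadrature:
  (1·δd/d)² = (1×0.0562)² = 0.00315;  (-1·δt/t)² = (-1×0.0539)² = 0.00291
δv/v = √(0.00606) = 0.0779
v = 17.8 m/s, so δv = 0.0779 × 17.8 = 1.39 m/s.

1.39 m/s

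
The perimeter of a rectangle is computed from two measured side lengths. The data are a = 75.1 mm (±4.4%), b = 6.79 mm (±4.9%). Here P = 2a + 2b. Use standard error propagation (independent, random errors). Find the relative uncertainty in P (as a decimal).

Absolute uncertainties add in quadrature for a linear combination:
  (2·δa)² = 43.7;  (2·δb)² = 0.443
δP = √(44.1) = 6.64 mm
P = 164 mm, so δP/P = 6.64/164 = 0.0406.

0.0406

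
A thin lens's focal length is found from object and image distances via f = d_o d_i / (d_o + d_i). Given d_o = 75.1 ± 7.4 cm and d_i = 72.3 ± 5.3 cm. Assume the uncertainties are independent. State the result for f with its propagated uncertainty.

36.8 ± 2.25 cm

∂f/∂d_o = (d_i/(d_o+d_i))² = 0.241;  ∂f/∂d_i = (d_o/(d_o+d_i))² = 0.260
δf = √((∂f/∂d_o · δd_o)² + (∂f/∂d_i · δd_i)²) = √(3.17 + 1.89) = 2.25 cm
f = 36.8 cm.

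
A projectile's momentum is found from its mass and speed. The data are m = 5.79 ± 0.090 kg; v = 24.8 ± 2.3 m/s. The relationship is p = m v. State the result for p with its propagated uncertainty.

p is a product of powers, so relative uncertainties combine in quadrature:
  (1·δm/m)² = (1×0.0155)² = 0.000242;  (1·δv/v)² = (1×0.0927)² = 0.00860
δp/p = √(0.00884) = 0.0940
p = 144 kg·m/s, so δp = 0.0940 × 144 = 13.5 kg·m/s.

144 ± 13.5 kg·m/s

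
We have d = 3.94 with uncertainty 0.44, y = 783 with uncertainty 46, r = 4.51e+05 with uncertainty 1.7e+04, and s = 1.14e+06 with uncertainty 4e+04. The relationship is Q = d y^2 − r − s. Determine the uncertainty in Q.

Let p = d·y^2 = 2.42e+06. δp/p = √((1·δd/d)² + (2·δy/y)²) = √(0.0125 + 0.0138) = 0.162, so δp = 3.92e+05.
Q = p − r − s: δQ = √(δp² + δr² + δs²) = √(1.53e+11 + 2.89e+08 + 1.6e+09) = 3.94e+05

3.94e+05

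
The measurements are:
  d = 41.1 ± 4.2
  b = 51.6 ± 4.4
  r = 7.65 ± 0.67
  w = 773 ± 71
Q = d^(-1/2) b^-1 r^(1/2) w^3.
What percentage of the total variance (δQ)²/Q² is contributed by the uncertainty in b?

8.29%

(δQ/Q)² = (−½·δd/d)² + (-1·δb/b)² + (½·δr/r)² + (3·δw/w)²
  d term: (-0.5×0.102)² = 0.00261
  b term: (-1×0.0853)² = 0.00727
  r term: (0.5×0.0876)² = 0.00192
  w term: (3×0.0918)² = 0.0759
Total = 0.0877. Share from b = 0.00727/0.0877 = 0.0829.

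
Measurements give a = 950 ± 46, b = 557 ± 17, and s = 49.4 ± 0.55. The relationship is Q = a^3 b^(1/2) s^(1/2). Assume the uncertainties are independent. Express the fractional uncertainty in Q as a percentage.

14.6%

Q is a product of powers, so relative uncertainties combine in quadrature:
  (3·δa/a)² = (3×0.0484)² = 0.0211;  (½·δb/b)² = (0.5×0.0305)² = 0.000233;  (½·δs/s)² = (0.5×0.0111)² = 3.1e-05
δQ/Q = √(0.0214) = 0.146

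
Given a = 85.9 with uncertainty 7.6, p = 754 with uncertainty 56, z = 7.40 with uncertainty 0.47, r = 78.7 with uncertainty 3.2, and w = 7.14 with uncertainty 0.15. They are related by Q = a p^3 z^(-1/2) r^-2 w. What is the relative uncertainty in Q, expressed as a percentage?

25.6%

Each factor contributes (exponent × relative error)² to (δQ/Q)²:
  (1·δa/a)² = (1×0.0885)² = 0.00783;  (3·δp/p)² = (3×0.0743)² = 0.0496;  (−½·δz/z)² = (-0.5×0.0635)² = 0.00101;  (-2·δr/r)² = (-2×0.0407)² = 0.00661;  (1·δw/w)² = (1×0.0210)² = 0.000441
δQ/Q = √(0.0655) = 0.256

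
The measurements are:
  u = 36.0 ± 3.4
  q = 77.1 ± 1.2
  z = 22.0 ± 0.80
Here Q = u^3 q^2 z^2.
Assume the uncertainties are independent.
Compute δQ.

Relative error in a monomial: (δQ/Q)² = Σ (nᵢ · δxᵢ/xᵢ)².
  (3·δu/u)² = (3×0.0944)² = 0.0803;  (2·δq/q)² = (2×0.0156)² = 0.000969;  (2·δz/z)² = (2×0.0364)² = 0.00529
δQ/Q = √(0.0865) = 0.294
Q = 1.34e+11, so δQ = 0.294 × 1.34e+11 = 3.95e+10.

3.95e+10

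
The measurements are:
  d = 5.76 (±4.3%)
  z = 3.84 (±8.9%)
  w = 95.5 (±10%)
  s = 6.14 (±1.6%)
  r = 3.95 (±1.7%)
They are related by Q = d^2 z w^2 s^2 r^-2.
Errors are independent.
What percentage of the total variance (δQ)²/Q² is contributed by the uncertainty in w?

69.6%

(δQ/Q)² = (2·δd/d)² + (1·δz/z)² + (2·δw/w)² + (2·δs/s)² + (-2·δr/r)²
  d term: (2×0.0430)² = 0.00740
  z term: (1×0.0890)² = 0.00792
  w term: (2×0.100)² = 0.0400
  s term: (2×0.0160)² = 0.00102
  r term: (-2×0.0170)² = 0.00116
Total = 0.0575. Share from w = 0.0400/0.0575 = 0.696.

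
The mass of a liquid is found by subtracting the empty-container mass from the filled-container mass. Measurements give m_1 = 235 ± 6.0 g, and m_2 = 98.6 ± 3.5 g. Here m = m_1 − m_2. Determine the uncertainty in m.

m is a linear combination, so absolute uncertainties add in quadrature:
  (δm_1)² = 36.0;  (δm_2)² = 12.2
δm = √(48.2) = 6.95 g

6.95 g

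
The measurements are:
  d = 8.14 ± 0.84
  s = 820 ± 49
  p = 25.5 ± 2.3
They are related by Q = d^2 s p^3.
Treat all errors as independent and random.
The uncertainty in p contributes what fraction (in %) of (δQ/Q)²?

(δQ/Q)² = (2·δd/d)² + (1·δs/s)² + (3·δp/p)²
  d term: (2×0.103)² = 0.0426
  s term: (1×0.0598)² = 0.00357
  p term: (3×0.0902)² = 0.0732
Total = 0.119. Share from p = 0.0732/0.119 = 0.613.

61.3%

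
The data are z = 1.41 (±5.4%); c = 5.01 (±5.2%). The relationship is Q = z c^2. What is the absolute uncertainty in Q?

4.15

Products/powers → add relative errors in quadrature, weighted by exponent:
  (1·δz/z)² = (1×0.0540)² = 0.00292;  (2·δc/c)² = (2×0.0520)² = 0.0108
δQ/Q = √(0.0137) = 0.117
Q = 35.4, so δQ = 0.117 × 35.4 = 4.15.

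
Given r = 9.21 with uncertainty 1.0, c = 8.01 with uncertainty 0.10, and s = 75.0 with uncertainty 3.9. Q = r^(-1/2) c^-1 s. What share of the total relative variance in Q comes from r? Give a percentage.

50.8%

(δQ/Q)² = (−½·δr/r)² + (-1·δc/c)² + (1·δs/s)²
  r term: (-0.5×0.109)² = 0.00295
  c term: (-1×0.0125)² = 0.000156
  s term: (1×0.0520)² = 0.00270
Total = 0.00581. Share from r = 0.00295/0.00581 = 0.508.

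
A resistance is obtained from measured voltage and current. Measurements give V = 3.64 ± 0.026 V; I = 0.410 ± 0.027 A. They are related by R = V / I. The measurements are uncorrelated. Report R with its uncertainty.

Products/powers → add relative errors in quadrature, weighted by exponent:
  (1·δV/V)² = (1×0.00714)² = 5.1e-05;  (-1·δI/I)² = (-1×0.0659)² = 0.00434
δR/R = √(0.00439) = 0.0662
R = 8.88 Ω, so δR = 0.0662 × 8.88 = 0.588 Ω.

8.88 ± 0.588 Ω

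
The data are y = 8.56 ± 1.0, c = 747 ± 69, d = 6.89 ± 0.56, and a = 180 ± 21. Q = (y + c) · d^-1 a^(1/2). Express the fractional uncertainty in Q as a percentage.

13.5%

Let u = y + c = 756. δu = √(δy² + δc²) = √(1.00 + 4760) = 69.0, so δu/u = 0.0913.
Q is then a monomial in u, d, a:
δQ/Q = √((δu/u)² + (-1·δd/d)² + (½·δa/a)²) = √(0.00834 + 0.00661 + 0.00340) = 0.135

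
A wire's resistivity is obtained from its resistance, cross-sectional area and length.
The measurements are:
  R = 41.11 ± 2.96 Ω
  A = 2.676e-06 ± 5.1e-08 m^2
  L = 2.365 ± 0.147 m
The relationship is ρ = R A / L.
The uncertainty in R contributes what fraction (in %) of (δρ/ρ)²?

55.1%

(δρ/ρ)² = (1·δR/R)² + (1·δA/A)² + (-1·δL/L)²
  R term: (1×0.0720)² = 0.00518
  A term: (1×0.0191)² = 0.000363
  L term: (-1×0.0622)² = 0.00386
Total = 0.00941. Share from R = 0.00518/0.00941 = 0.551.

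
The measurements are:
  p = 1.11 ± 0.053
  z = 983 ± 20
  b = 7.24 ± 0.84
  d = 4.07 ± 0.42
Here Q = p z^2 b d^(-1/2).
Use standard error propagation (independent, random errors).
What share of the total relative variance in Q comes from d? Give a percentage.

(δQ/Q)² = (1·δp/p)² + (2·δz/z)² + (1·δb/b)² + (−½·δd/d)²
  p term: (1×0.0477)² = 0.00228
  z term: (2×0.0203)² = 0.00166
  b term: (1×0.116)² = 0.0135
  d term: (-0.5×0.103)² = 0.00266
Total = 0.0201. Share from d = 0.00266/0.0201 = 0.133.

13.3%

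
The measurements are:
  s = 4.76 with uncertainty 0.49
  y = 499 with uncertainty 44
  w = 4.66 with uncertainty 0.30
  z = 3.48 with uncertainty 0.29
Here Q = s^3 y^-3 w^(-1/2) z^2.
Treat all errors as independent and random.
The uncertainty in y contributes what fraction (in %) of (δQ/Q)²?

(δQ/Q)² = (3·δs/s)² + (-3·δy/y)² + (−½·δw/w)² + (2·δz/z)²
  s term: (3×0.103)² = 0.0954
  y term: (-3×0.0882)² = 0.0700
  w term: (-0.5×0.0644)² = 0.00104
  z term: (2×0.0833)² = 0.0278
Total = 0.194. Share from y = 0.0700/0.194 = 0.360.

36.0%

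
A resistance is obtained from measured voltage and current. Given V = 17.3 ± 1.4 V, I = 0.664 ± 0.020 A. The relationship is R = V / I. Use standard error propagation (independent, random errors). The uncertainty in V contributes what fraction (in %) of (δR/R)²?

87.8%

(δR/R)² = (1·δV/V)² + (-1·δI/I)²
  V term: (1×0.0809)² = 0.00655
  I term: (-1×0.0301)² = 0.000907
Total = 0.00746. Share from V = 0.00655/0.00746 = 0.878.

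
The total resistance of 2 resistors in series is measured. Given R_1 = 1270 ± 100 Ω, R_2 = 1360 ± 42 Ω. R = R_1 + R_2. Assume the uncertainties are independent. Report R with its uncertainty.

For a sum/difference, combine absolute errors in quadrature:
  (δR_1)² = 10000;  (δR_2)² = 1760
δR = √(11800) = 108 Ω
R = 2630 Ω.

2630 ± 108 Ω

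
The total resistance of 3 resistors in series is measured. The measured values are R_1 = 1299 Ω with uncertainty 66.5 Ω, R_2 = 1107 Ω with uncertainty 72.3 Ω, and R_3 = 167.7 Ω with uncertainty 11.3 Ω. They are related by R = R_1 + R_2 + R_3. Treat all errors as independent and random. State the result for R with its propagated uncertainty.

2574 ± 98.9 Ω

For a sum/difference, combine absolute errors in quadrature:
  (δR_1)² = 4420;  (δR_2)² = 5230;  (δR_3)² = 128
δR = √(9780) = 98.9 Ω
R = 2574 Ω.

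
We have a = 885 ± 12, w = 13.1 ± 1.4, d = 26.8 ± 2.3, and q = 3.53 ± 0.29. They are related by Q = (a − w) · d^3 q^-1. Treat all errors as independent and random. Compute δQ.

Let u = a − w = 872. δu = √(δa² + δw²) = √(144 + 1.96) = 12.1, so δu/u = 0.0139.
Q is then a monomial in u, d, q:
δQ/Q = √((δu/u)² + (3·δd/d)² + (-1·δq/q)²) = √(0.000192 + 0.0663 + 0.00675) = 0.271
Q = 4.75e+06, so δQ = 0.271 × 4.75e+06 = 1.29e+06.

1.29e+06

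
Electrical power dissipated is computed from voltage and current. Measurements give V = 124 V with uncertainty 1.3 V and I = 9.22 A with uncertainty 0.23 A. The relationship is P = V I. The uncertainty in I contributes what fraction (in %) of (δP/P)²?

85.0%

(δP/P)² = (1·δV/V)² + (1·δI/I)²
  V term: (1×0.0105)² = 0.000110
  I term: (1×0.0249)² = 0.000622
Total = 0.000732. Share from I = 0.000622/0.000732 = 0.850.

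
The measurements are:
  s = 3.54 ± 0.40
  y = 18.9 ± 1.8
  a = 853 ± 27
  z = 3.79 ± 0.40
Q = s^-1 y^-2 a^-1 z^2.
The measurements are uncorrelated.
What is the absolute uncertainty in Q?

4.1e-06

Q is a product of powers, so relative uncertainties combine in quadrature:
  (-1·δs/s)² = (-1×0.113)² = 0.0128;  (-2·δy/y)² = (-2×0.0952)² = 0.0363;  (-1·δa/a)² = (-1×0.0317)² = 0.00100;  (2·δz/z)² = (2×0.106)² = 0.0446
δQ/Q = √(0.0946) = 0.308
Q = 1.33e-05, so δQ = 0.308 × 1.33e-05 = 4.1e-06.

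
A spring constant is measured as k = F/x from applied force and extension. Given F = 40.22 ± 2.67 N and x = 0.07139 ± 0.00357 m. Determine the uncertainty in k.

46.8 N/m

Since k is a product/quotient, work with relative uncertainties:
  (1·δF/F)² = (1×0.0664)² = 0.00441;  (-1·δx/x)² = (-1×0.0500)² = 0.00250
δk/k = √(0.00691) = 0.0831
k = 563.4 N/m, so δk = 0.0831 × 563.4 = 46.8 N/m.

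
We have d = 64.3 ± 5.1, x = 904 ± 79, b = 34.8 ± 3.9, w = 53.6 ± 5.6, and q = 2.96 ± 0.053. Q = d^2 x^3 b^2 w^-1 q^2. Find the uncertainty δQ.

2.39e+14

Relative error in a monomial: (δQ/Q)² = Σ (nᵢ · δxᵢ/xᵢ)².
  (2·δd/d)² = (2×0.0793)² = 0.0252;  (3·δx/x)² = (3×0.0874)² = 0.0687;  (2·δb/b)² = (2×0.112)² = 0.0502;  (-1·δw/w)² = (-1×0.104)² = 0.0109;  (2·δq/q)² = (2×0.0179)² = 0.00128
δQ/Q = √(0.156) = 0.395
Q = 6.05e+14, so δQ = 0.395 × 6.05e+14 = 2.39e+14.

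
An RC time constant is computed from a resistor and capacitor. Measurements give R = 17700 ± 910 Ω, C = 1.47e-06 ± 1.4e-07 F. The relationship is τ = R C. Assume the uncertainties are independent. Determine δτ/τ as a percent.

10.8%

Relative error in a monomial: (δτ/τ)² = Σ (nᵢ · δxᵢ/xᵢ)².
  (1·δR/R)² = (1×0.0514)² = 0.00264;  (1·δC/C)² = (1×0.0952)² = 0.00907
δτ/τ = √(0.0117) = 0.108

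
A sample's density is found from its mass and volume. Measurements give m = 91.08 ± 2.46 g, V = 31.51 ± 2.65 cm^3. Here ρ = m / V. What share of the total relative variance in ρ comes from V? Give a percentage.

(δρ/ρ)² = (1·δm/m)² + (-1·δV/V)²
  m term: (1×0.0270)² = 0.000729
  V term: (-1×0.0841)² = 0.00707
Total = 0.00780. Share from V = 0.00707/0.00780 = 0.907.

90.7%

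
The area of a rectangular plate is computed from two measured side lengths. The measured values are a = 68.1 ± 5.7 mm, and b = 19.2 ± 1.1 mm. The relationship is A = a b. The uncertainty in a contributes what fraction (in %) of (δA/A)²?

68.1%

(δA/A)² = (1·δa/a)² + (1·δb/b)²
  a term: (1×0.0837)² = 0.00701
  b term: (1×0.0573)² = 0.00328
Total = 0.0103. Share from a = 0.00701/0.0103 = 0.681.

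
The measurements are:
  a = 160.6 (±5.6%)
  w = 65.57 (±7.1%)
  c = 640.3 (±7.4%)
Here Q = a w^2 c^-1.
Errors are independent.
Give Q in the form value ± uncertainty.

1078 ± 183

Since Q is a product/quotient, work with relative uncertainties:
  (1·δa/a)² = (1×0.0560)² = 0.00314;  (2·δw/w)² = (2×0.0710)² = 0.0202;  (-1·δc/c)² = (-1×0.0740)² = 0.00548
δQ/Q = √(0.0288) = 0.170
Q = 1078, so δQ = 0.170 × 1078 = 183.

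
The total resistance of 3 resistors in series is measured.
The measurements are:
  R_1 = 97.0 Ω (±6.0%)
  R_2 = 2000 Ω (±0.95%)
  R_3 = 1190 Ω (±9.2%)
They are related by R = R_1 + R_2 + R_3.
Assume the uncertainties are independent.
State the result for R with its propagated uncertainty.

3290 ± 111 Ω

Sums and differences: (δR)² = Σ (cᵢ δxᵢ)².
  (δR_1)² = 33.9;  (δR_2)² = 361;  (δR_3)² = 12000
δR = √(12400) = 111 Ω
R = 3290 Ω.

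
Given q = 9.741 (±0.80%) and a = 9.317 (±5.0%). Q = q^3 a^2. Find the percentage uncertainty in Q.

Since Q is a product/quotient, work with relative uncertainties:
  (3·δq/q)² = (3×0.00800)² = 0.000576;  (2·δa/a)² = (2×0.0500)² = 0.0100
δQ/Q = √(0.0106) = 0.103

10.3%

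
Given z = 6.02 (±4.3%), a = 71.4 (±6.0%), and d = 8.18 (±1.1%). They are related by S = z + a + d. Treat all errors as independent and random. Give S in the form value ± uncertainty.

85.6 ± 4.29

Sums and differences: (δS)² = Σ (cᵢ δxᵢ)².
  (δz)² = 0.0670;  (δa)² = 18.4;  (δd)² = 0.00810
δS = √(18.4) = 4.29
S = 85.6.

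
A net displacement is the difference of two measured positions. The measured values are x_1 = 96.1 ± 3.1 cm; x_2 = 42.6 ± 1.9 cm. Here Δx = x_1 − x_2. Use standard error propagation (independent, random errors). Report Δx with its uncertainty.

53.5 ± 3.64 cm

Sums and differences: (δΔx)² = Σ (cᵢ δxᵢ)².
  (δx_1)² = 9.61;  (δx_2)² = 3.61
δΔx = √(13.2) = 3.64 cm
Δx = 53.5 cm.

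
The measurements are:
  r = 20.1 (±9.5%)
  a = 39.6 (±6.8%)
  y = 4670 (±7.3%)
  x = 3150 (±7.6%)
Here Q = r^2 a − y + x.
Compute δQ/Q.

0.225

Let p = r^2·a = 16000. δp/p = √((2·δr/r)² + (1·δa/a)²) = √(0.0361 + 0.00462) = 0.202, so δp = 3230.
Q = p − y + x: δQ = √(δp² + δy² + δx²) = √(1.04e+07 + 1.16e+05 + 57300) = 3260
Q = 14500, so δQ/Q = 3260/14500 = 0.225.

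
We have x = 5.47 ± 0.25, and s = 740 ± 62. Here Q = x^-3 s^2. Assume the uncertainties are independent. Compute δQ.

724

Q is a product of powers, so relative uncertainties combine in quadrature:
  (-3·δx/x)² = (-3×0.0457)² = 0.0188;  (2·δs/s)² = (2×0.0838)² = 0.0281
δQ/Q = √(0.0469) = 0.217
Q = 3350, so δQ = 0.217 × 3350 = 724.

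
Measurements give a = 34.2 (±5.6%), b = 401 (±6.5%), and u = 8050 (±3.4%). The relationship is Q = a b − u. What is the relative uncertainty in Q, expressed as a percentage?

21.3%

Let p = a·b = 13700. δp/p = √((1·δa/a)² + (1·δb/b)²) = √(0.00314 + 0.00423) = 0.0858, so δp = 1180.
Q = p − u: δQ = √(δp² + δu²) = √(1.38e+06 + 74900) = 1210
Q = 5660, so δQ/Q = 1210/5660 = 0.213.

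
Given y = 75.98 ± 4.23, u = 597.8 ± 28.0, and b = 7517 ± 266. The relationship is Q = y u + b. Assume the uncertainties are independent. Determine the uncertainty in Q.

Let p = y·u = 45420. δp/p = √((1·δy/y)² + (1·δu/u)²) = √(0.00310 + 0.00219) = 0.0728, so δp = 3300.
Q = p + b: δQ = √(δp² + δb²) = √(1.09e+07 + 70800) = 3320

3320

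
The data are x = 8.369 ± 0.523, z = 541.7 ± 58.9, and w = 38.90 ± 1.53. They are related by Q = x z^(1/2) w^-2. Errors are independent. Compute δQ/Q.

0.114

Q is a product of powers, so relative uncertainties combine in quadrature:
  (1·δx/x)² = (1×0.0625)² = 0.00391;  (½·δz/z)² = (0.5×0.109)² = 0.00296;  (-2·δw/w)² = (-2×0.0393)² = 0.00619
δQ/Q = √(0.0130) = 0.114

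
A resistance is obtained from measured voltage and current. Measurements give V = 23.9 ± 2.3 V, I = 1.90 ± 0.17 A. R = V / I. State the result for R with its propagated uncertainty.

For a monomial R ∝ V, I^-1, fractional errors add in quadrature:
  (1·δV/V)² = (1×0.0962)² = 0.00926;  (-1·δI/I)² = (-1×0.0895)² = 0.00801
δR/R = √(0.0173) = 0.131
R = 12.6 Ω, so δR = 0.131 × 12.6 = 1.65 Ω.

12.6 ± 1.65 Ω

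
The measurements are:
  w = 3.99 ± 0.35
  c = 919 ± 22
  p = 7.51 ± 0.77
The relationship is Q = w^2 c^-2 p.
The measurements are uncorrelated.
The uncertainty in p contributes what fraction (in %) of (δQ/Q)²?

(δQ/Q)² = (2·δw/w)² + (-2·δc/c)² + (1·δp/p)²
  w term: (2×0.0877)² = 0.0308
  c term: (-2×0.0239)² = 0.00229
  p term: (1×0.103)² = 0.0105
Total = 0.0436. Share from p = 0.0105/0.0436 = 0.241.

24.1%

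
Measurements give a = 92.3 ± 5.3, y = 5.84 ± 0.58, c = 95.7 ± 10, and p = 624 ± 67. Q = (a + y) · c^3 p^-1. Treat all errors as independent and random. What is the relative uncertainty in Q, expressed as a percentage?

33.6%

Let u = a + y = 98.1. δu = √(δa² + δy²) = √(28.1 + 0.336) = 5.33, so δu/u = 0.0543.
Q is then a monomial in u, c, p:
δQ/Q = √((δu/u)² + (3·δc/c)² + (-1·δp/p)²) = √(0.00295 + 0.0983 + 0.0115) = 0.336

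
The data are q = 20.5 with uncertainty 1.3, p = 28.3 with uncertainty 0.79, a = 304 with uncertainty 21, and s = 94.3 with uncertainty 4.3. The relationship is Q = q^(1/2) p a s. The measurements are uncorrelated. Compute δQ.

3.41e+05

Each factor contributes (exponent × relative error)² to (δQ/Q)²:
  (½·δq/q)² = (0.5×0.0634)² = 0.00101;  (1·δp/p)² = (1×0.0279)² = 0.000779;  (1·δa/a)² = (1×0.0691)² = 0.00477;  (1·δs/s)² = (1×0.0456)² = 0.00208
δQ/Q = √(0.00864) = 0.0929
Q = 3.67e+06, so δQ = 0.0929 × 3.67e+06 = 3.41e+05.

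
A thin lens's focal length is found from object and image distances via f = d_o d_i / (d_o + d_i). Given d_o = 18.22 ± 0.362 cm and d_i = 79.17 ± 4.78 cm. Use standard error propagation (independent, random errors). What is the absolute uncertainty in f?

∂f/∂d_o = (d_i/(d_o+d_i))² = 0.661;  ∂f/∂d_i = (d_o/(d_o+d_i))² = 0.0350
δf = √((∂f/∂d_o · δd_o)² + (∂f/∂d_i · δd_i)²) = √(0.0572 + 0.0280) = 0.292 cm

0.292 cm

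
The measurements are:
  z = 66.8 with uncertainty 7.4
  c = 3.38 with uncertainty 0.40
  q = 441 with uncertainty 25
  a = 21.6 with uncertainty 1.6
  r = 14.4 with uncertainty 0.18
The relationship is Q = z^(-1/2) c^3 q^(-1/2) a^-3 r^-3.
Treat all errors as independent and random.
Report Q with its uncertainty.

(7.48 ± 3.18) × 10^-9

Products/powers → add relative errors in quadrature, weighted by exponent:
  (−½·δz/z)² = (-0.5×0.111)² = 0.00307;  (3·δc/c)² = (3×0.118)² = 0.126;  (−½·δq/q)² = (-0.5×0.0567)² = 0.000803;  (-3·δa/a)² = (-3×0.0741)² = 0.0494;  (-3·δr/r)² = (-3×0.0125)² = 0.00141
δQ/Q = √(0.181) = 0.425
Q = 7.48e-09, so δQ = 0.425 × 7.48e-09 = 3.18e-09.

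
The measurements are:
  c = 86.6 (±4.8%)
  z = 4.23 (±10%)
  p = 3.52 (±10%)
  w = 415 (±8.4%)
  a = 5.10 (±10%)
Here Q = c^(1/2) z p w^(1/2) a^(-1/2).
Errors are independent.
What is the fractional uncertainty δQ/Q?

Q is a product of powers, so relative uncertainties combine in quadrature:
  (½·δc/c)² = (0.5×0.0480)² = 0.000576;  (1·δz/z)² = (1×0.100)² = 0.0100;  (1·δp/p)² = (1×0.100)² = 0.0100;  (½·δw/w)² = (0.5×0.0840)² = 0.00176;  (−½·δa/a)² = (-0.5×0.100)² = 0.00250
δQ/Q = √(0.0248) = 0.158

0.158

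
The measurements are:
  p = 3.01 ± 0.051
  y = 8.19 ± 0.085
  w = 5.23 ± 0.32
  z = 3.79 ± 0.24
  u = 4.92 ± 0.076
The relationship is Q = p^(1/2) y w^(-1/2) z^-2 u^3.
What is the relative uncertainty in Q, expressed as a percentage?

For a monomial Q ∝ p^(1/2), y, w^(-1/2), z^-2, u^3, fractional errors add in quadrature:
  (½·δp/p)² = (0.5×0.0169)² = 7.18e-05;  (1·δy/y)² = (1×0.0104)² = 0.000108;  (−½·δw/w)² = (-0.5×0.0612)² = 0.000936;  (-2·δz/z)² = (-2×0.0633)² = 0.0160;  (3·δu/u)² = (3×0.0154)² = 0.00215
δQ/Q = √(0.0193) = 0.139

13.9%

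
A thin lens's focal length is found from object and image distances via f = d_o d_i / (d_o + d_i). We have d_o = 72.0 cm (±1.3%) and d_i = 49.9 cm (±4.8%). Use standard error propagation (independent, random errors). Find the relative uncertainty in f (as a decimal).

0.0288

∂f/∂d_o = (d_i/(d_o+d_i))² = 0.168;  ∂f/∂d_i = (d_o/(d_o+d_i))² = 0.349
δf = √((∂f/∂d_o · δd_o)² + (∂f/∂d_i · δd_i)²) = √(0.0246 + 0.698) = 0.850 cm
f = 29.5 cm, so δf/f = 0.850/29.5 = 0.0288.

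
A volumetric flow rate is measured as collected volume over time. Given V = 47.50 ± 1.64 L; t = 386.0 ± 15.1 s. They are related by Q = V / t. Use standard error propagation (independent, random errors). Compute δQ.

Each factor contributes (exponent × relative error)² to (δQ/Q)²:
  (1·δV/V)² = (1×0.0345)² = 0.00119;  (-1·δt/t)² = (-1×0.0391)² = 0.00153
δQ/Q = √(0.00272) = 0.0522
Q = 0.1231 L/s, so δQ = 0.0522 × 0.1231 = 0.00642 L/s.

0.00642 L/s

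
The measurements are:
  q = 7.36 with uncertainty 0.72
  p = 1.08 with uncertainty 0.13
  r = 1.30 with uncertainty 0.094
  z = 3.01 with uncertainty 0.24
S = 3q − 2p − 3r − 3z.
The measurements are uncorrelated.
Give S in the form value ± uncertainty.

6.99 ± 2.31

Each term contributes (cᵢ δxᵢ)² to (δS)²:
  (3·δq)² = 4.67;  (2·δp)² = 0.0676;  (3·δr)² = 0.0795;  (3·δz)² = 0.518
δS = √(5.33) = 2.31
S = 6.99.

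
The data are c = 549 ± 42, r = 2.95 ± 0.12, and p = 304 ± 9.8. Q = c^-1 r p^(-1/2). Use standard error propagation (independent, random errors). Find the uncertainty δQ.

2.72e-05

Since Q is a product/quotient, work with relative uncertainties:
  (-1·δc/c)² = (-1×0.0765)² = 0.00585;  (1·δr/r)² = (1×0.0407)² = 0.00165;  (−½·δp/p)² = (-0.5×0.0322)² = 0.000260
δQ/Q = √(0.00777) = 0.0881
Q = 0.000308, so δQ = 0.0881 × 0.000308 = 2.72e-05.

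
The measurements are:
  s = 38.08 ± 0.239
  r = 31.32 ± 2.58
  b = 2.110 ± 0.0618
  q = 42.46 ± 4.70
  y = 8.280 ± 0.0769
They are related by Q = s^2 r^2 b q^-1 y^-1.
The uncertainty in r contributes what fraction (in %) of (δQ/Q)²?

(δQ/Q)² = (2·δs/s)² + (2·δr/r)² + (1·δb/b)² + (-1·δq/q)² + (-1·δy/y)²
  s term: (2×0.00628)² = 0.000158
  r term: (2×0.0824)² = 0.0271
  b term: (1×0.0293)² = 0.000858
  q term: (-1×0.111)² = 0.0123
  y term: (-1×0.00929)² = 8.63e-05
Total = 0.0405. Share from r = 0.0271/0.0405 = 0.670.

67.0%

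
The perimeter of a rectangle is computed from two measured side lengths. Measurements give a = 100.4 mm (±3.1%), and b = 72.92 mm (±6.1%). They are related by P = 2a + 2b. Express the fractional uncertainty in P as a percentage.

3.13%

Absolute uncertainties add in quadrature for a linear combination:
  (2·δa)² = 38.7;  (2·δb)² = 79.1
δP = √(118) = 10.9 mm
P = 346.6 mm, so δP/P = 10.9/346.6 = 0.0313.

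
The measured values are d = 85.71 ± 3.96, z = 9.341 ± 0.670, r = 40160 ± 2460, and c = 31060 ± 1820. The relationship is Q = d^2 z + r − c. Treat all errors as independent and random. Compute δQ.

Let p = d^2·z = 68620. δp/p = √((2·δd/d)² + (1·δz/z)²) = √(0.00854 + 0.00514) = 0.117, so δp = 8030.
Q = p + r − c: δQ = √(δp² + δr² + δc²) = √(6.44e+07 + 6.05e+06 + 3.31e+06) = 8590

8590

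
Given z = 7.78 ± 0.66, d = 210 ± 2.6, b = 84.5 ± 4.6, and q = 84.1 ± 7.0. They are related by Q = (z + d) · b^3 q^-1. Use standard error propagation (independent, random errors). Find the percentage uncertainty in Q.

Let u = z + d = 218. δu = √(δz² + δd²) = √(0.436 + 6.76) = 2.68, so δu/u = 0.0123.
Q is then a monomial in u, b, q:
δQ/Q = √((δu/u)² + (3·δb/b)² + (-1·δq/q)²) = √(0.000152 + 0.0267 + 0.00693) = 0.184

18.4%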